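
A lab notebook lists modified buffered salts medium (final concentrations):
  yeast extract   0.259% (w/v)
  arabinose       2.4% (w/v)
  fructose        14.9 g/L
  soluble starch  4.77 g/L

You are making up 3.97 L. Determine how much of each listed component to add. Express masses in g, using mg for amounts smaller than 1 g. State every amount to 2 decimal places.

Scale factor relative to 1 L: 3.97.
yeast extract: 0.259 g per 100 mL × 3970 mL ÷ 100 = 10.28 g
arabinose: 2.4% w/v = 24 g/L → 24 × 3.97 L = 95.28 g
fructose: 14.9 g/L × 3.97 L = 59.15 g
soluble starch: 4.77 g/L × 3.97 L = 18.94 g

yeast extract 10.28 g; arabinose 95.28 g; fructose 59.15 g; soluble starch 18.94 g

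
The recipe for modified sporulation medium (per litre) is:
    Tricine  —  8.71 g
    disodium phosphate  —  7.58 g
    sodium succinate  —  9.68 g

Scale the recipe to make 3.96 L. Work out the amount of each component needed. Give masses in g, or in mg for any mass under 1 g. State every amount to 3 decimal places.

Ratio of target to recipe volume: 3960 / 1000 = 3.96.
Tricine: 8.71 g × (3960 mL / 1000 mL) = 34.492 g
disodium phosphate: 7.58 g × (3960 mL / 1000 mL) = 30.017 g
sodium succinate: 9.68 g × (3960 mL / 1000 mL) = 38.333 g

Tricine 34.492 g; disodium phosphate 30.017 g; sodium succinate 38.333 g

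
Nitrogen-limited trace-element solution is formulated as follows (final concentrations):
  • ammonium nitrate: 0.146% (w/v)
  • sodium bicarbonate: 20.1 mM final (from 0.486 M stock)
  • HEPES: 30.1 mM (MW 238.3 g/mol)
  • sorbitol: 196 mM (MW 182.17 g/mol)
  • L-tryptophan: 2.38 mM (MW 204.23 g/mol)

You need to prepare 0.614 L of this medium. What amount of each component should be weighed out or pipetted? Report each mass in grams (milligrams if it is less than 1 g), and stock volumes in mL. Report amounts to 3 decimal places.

ammonium nitrate 896.440 mg; sodium bicarbonate 25.394 mL; HEPES 4.404 g; sorbitol 21.923 g; L-tryptophan 298.445 mg

Working volume: 0.614 L.
ammonium nitrate: 0.146% w/v = 1.46 g/L → 1.46 × 0.614 L = 0.89644 g = 896.440 mg
sodium bicarbonate: V = C2·V2/C1 = 20.1 mM × 614 mL ÷ 486 mM = 25.394 mL
HEPES: 30.1 mmol/L × 238.3 g/mol × 0.614 L ÷ 1000 = 4.404 g
sorbitol: 196 mmol/L × 182.17 g/mol × 0.614 L ÷ 1000 = 21.923 g
L-tryptophan: 2.38 mmol/L × 204.23 mg/mmol × 0.614 L = 298.445 mg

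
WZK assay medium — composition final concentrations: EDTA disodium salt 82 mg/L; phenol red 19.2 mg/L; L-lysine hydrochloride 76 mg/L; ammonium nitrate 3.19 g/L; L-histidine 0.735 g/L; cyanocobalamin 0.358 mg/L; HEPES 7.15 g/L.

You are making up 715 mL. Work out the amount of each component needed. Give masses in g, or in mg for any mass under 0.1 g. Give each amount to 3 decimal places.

EDTA disodium salt 58.630 mg; phenol red 13.728 mg; L-lysine hydrochloride 54.340 mg; ammonium nitrate 2.281 g; L-histidine 0.526 g; cyanocobalamin 0.256 mg; HEPES 5.112 g

Target volume = 715 mL = 0.715 L.
EDTA disodium salt: 82 mg/L × 0.715 L = 58.630 mg
phenol red: 19.2 mg/L × 0.715 L = 13.728 mg
L-lysine hydrochloride: 76 mg/L × 0.715 L = 54.340 mg
ammonium nitrate: 3.19 g/L × 0.715 L = 2.281 g
L-histidine: 0.735 g/L × 0.715 L = 0.526 g
cyanocobalamin: 0.358 mg/L × 0.715 L = 0.256 mg
HEPES: 7.15 g/L × 0.715 L = 5.112 g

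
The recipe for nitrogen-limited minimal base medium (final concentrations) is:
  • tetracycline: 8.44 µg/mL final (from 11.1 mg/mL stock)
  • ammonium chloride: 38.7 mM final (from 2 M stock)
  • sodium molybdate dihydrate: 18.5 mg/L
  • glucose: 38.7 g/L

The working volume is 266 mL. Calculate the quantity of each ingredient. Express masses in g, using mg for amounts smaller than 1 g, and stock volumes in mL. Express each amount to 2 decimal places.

tetracycline 0.20 mL; ammonium chloride 5.15 mL; sodium molybdate dihydrate 4.92 mg; glucose 10.29 g

Scale factor relative to 1 L: 0.266.
tetracycline: C1V1 = C2V2 → 8.44 µg/mL × 266 mL ÷ 11100 µg/mL = 0.20 mL
ammonium chloride: dilute stock: 38.7 mM × 266 mL ÷ 2000 mM = 5.15 mL
sodium molybdate dihydrate: 18.5 mg/L × 0.266 L = 4.92 mg
glucose: 38.7 g/L × 0.266 L = 10.29 g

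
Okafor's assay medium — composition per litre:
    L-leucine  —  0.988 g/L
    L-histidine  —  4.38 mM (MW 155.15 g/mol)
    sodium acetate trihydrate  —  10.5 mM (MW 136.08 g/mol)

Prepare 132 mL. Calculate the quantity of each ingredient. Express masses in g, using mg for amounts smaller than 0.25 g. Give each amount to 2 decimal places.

L-leucine 130.42 mg; L-histidine 89.70 mg; sodium acetate trihydrate 188.61 mg

Scale factor relative to 1 L: 0.132.
L-leucine: 0.988 g/L × 0.132 L = 0.130416 g = 130.42 mg
L-histidine: 4.38 mmol/L × 155.15 mg/mmol × 0.132 L = 89.70 mg
sodium acetate trihydrate: 10.5 mmol/L × 136.08 mg/mmol × 0.132 L = 188.61 mg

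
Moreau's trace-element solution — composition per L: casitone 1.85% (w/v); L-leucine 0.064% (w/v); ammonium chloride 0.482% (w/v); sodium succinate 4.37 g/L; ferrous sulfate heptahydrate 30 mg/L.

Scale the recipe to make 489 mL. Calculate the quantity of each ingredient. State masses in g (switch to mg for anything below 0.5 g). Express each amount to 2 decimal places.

Target volume = 489 mL = 0.489 L.
casitone: 1.85% w/v = 18.5 g/L → 18.5 × 0.489 L = 9.05 g
L-leucine: 0.064 g per 100 mL × 489 mL ÷ 100 = 0.31296 g = 312.96 mg
ammonium chloride: 0.482% w/v = 4.82 g/L → 4.82 × 0.489 L = 2.36 g
sodium succinate: 4.37 g/L × 0.489 L = 2.14 g
ferrous sulfate heptahydrate: 30 mg/L × 0.489 L = 14.67 mg

casitone 9.05 g; L-leucine 312.96 mg; ammonium chloride 2.36 g; sodium succinate 2.14 g; ferrous sulfate heptahydrate 14.67 mg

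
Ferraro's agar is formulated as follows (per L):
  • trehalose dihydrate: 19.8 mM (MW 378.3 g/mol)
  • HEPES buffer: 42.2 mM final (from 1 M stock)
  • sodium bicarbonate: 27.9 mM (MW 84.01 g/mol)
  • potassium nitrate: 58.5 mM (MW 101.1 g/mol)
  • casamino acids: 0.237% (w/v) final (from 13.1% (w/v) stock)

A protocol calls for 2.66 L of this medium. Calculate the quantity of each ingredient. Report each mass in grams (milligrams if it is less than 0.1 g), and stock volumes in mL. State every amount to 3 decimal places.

Working volume: 2.66 L.
trehalose dihydrate: 19.8 mmol/L × 378.3 g/mol × 2.66 L ÷ 1000 = 19.924 g
HEPES buffer: C1V1 = C2V2 → 42.2 mM × 2660 mL ÷ 1000 mM = 112.252 mL
sodium bicarbonate: 27.9 mmol/L × 84.01 g/mol × 2.66 L ÷ 1000 = 6.235 g
potassium nitrate: 58.5 mmol/L × 101.1 g/mol × 2.66 L ÷ 1000 = 15.732 g
casamino acids: dilute stock: 0.237% ÷ 13.1% × 2660 mL = 48.124 mL

trehalose dihydrate 19.924 g; HEPES buffer 112.252 mL; sodium bicarbonate 6.235 g; potassium nitrate 15.732 g; casamino acids 48.124 mL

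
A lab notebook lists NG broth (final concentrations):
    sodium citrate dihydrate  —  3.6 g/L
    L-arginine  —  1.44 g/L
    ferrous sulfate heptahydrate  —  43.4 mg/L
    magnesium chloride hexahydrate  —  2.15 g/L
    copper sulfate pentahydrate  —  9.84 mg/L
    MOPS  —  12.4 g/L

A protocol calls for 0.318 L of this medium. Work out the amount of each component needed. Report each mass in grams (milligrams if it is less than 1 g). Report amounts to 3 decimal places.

sodium citrate dihydrate 1.145 g; L-arginine 457.920 mg; ferrous sulfate heptahydrate 13.801 mg; magnesium chloride hexahydrate 683.700 mg; copper sulfate pentahydrate 3.129 mg; MOPS 3.943 g

Working volume: 0.318 L.
sodium citrate dihydrate: 3.6 g/L × 0.318 L = 1.145 g
L-arginine: 1.44 g/L × 0.318 L = 0.45792 g = 457.920 mg
ferrous sulfate heptahydrate: 43.4 mg/L × 0.318 L = 13.801 mg
magnesium chloride hexahydrate: 2.15 g/L × 0.318 L = 0.6837 g = 683.700 mg
copper sulfate pentahydrate: 9.84 mg/L × 0.318 L = 3.129 mg
MOPS: 12.4 g/L × 0.318 L = 3.943 g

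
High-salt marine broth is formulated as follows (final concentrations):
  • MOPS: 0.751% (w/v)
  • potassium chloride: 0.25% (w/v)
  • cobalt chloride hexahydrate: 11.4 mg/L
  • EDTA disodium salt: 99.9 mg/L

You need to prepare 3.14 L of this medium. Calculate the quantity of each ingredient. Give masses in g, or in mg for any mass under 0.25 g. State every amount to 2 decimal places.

MOPS 23.58 g; potassium chloride 7.85 g; cobalt chloride hexahydrate 35.80 mg; EDTA disodium salt 0.31 g

Working volume: 3.14 L.
MOPS: 0.751 g per 100 mL × 3140 mL ÷ 100 = 23.58 g
potassium chloride: 0.25% w/v = 2.5 g/L → 2.5 × 3.14 L = 7.85 g
cobalt chloride hexahydrate: 11.4 mg/L × 3.14 L = 35.80 mg
EDTA disodium salt: 99.9 mg/L × 3.14 L = 313.686 mg = 0.31 g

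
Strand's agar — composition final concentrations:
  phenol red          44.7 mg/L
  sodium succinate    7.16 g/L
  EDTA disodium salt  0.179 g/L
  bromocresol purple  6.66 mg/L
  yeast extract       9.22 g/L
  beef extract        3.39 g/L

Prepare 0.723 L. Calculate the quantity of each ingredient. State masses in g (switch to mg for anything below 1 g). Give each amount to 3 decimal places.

phenol red 32.318 mg; sodium succinate 5.177 g; EDTA disodium salt 129.417 mg; bromocresol purple 4.815 mg; yeast extract 6.666 g; beef extract 2.451 g

Working volume: 0.723 L.
phenol red: 44.7 mg/L × 0.723 L = 32.318 mg
sodium succinate: 7.16 g/L × 0.723 L = 5.177 g
EDTA disodium salt: 0.179 g/L × 0.723 L = 0.129417 g = 129.417 mg
bromocresol purple: 6.66 mg/L × 0.723 L = 4.815 mg
yeast extract: 9.22 g/L × 0.723 L = 6.666 g
beef extract: 3.39 g/L × 0.723 L = 2.451 g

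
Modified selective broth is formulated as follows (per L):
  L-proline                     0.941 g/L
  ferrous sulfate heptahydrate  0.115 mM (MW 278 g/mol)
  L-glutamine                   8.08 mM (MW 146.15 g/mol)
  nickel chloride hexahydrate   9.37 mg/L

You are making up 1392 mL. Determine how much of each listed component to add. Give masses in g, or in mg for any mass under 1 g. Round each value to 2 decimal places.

L-proline 1.31 g; ferrous sulfate heptahydrate 44.50 mg; L-glutamine 1.64 g; nickel chloride hexahydrate 13.04 mg

Working volume: 1392 mL = 1.392 L.
L-proline: 0.941 g/L × 1.392 L = 1.31 g
ferrous sulfate heptahydrate: 0.115 mmol/L × 278 mg/mmol × 1.392 L = 44.50 mg
L-glutamine: 8.08 mmol/L × 146.15 g/mol × 1.392 L ÷ 1000 = 1.64 g
nickel chloride hexahydrate: 9.37 mg/L × 1.392 L = 13.04 mg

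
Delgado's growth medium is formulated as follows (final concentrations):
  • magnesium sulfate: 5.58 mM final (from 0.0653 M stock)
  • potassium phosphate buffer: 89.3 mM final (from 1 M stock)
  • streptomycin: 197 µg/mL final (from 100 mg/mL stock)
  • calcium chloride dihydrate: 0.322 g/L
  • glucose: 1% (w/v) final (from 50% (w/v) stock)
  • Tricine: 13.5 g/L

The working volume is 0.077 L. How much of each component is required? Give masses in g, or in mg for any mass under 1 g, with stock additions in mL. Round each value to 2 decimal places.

Working volume: 0.077 L.
magnesium sulfate: dilute stock: 5.58 mM × 77 mL ÷ 65.3 mM = 6.58 mL
potassium phosphate buffer: V = C2·V2/C1 = 89.3 mM × 77 mL ÷ 1000 mM = 6.88 mL
streptomycin: V = C2·V2/C1 = 197 µg/mL × 77 mL ÷ 100000 µg/mL = 0.15 mL
calcium chloride dihydrate: 0.322 g/L × 0.077 L = 0.024794 g = 24.79 mg
glucose: dilute stock: 1% ÷ 50% × 77 mL = 1.54 mL
Tricine: 13.5 g/L × 0.077 L = 1.04 g

magnesium sulfate 6.58 mL; potassium phosphate buffer 6.88 mL; streptomycin 0.15 mL; calcium chloride dihydrate 24.79 mg; glucose 1.54 mL; Tricine 1.04 g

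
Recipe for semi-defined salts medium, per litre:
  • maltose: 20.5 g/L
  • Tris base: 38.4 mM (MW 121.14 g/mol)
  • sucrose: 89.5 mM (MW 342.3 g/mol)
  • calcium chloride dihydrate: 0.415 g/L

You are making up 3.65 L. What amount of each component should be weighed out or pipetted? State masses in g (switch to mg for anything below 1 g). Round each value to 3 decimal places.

Working volume: 3.65 L.
maltose: 20.5 g/L × 3.65 L = 74.825 g
Tris base: 38.4 mmol/L × 121.14 g/mol × 3.65 L ÷ 1000 = 16.979 g
sucrose: 89.5 mmol/L × 342.3 g/mol × 3.65 L ÷ 1000 = 111.821 g
calcium chloride dihydrate: 0.415 g/L × 3.65 L = 1.515 g

maltose 74.825 g; Tris base 16.979 g; sucrose 111.821 g; calcium chloride dihydrate 1.515 g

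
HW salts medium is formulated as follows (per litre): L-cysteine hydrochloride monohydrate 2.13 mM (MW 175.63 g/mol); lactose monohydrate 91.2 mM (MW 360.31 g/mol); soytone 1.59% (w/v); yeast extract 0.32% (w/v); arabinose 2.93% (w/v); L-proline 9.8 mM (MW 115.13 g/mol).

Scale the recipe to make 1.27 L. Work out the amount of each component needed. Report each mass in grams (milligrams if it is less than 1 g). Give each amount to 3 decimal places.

Working volume: 1.27 L.
L-cysteine hydrochloride monohydrate: 2.13 mmol/L × 175.63 mg/mmol × 1.27 L = 475.097 mg
lactose monohydrate: 91.2 mmol/L × 360.31 g/mol × 1.27 L ÷ 1000 = 41.733 g
soytone: 1.59% w/v = 15.9 g/L → 15.9 × 1.27 L = 20.193 g
yeast extract: 0.32 g per 100 mL × 1270 mL ÷ 100 = 4.064 g
arabinose: 2.93 g per 100 mL × 1270 mL ÷ 100 = 37.211 g
L-proline: 9.8 mmol/L × 115.13 g/mol × 1.27 L ÷ 1000 = 1.433 g

L-cysteine hydrochloride monohydrate 475.097 mg; lactose monohydrate 41.733 g; soytone 20.193 g; yeast extract 4.064 g; arabinose 37.211 g; L-proline 1.433 g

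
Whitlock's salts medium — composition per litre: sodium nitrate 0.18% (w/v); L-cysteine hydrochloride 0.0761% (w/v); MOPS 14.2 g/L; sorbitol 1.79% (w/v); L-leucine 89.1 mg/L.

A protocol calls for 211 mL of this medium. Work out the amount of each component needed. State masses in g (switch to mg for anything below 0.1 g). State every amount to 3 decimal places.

sodium nitrate 0.380 g; L-cysteine hydrochloride 0.161 g; MOPS 2.996 g; sorbitol 3.777 g; L-leucine 18.800 mg

Target volume = 211 mL = 0.211 L.
sodium nitrate: 0.18 g per 100 mL × 211 mL ÷ 100 = 0.380 g
L-cysteine hydrochloride: 0.0761 g per 100 mL × 211 mL ÷ 100 = 0.161 g
MOPS: 14.2 g/L × 0.211 L = 2.996 g
sorbitol: 1.79 g per 100 mL × 211 mL ÷ 100 = 3.777 g
L-leucine: 89.1 mg/L × 0.211 L = 18.800 mg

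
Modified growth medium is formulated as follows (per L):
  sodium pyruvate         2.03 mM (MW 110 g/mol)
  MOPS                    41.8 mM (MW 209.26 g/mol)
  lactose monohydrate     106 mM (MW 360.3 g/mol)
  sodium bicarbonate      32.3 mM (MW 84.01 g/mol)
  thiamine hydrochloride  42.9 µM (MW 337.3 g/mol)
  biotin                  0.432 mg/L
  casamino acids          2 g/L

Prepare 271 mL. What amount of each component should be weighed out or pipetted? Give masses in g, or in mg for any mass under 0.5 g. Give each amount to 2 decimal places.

Scale factor relative to 1 L: 0.271.
sodium pyruvate: 2.03 mmol/L × 110 mg/mmol × 0.271 L = 60.51 mg
MOPS: 41.8 mmol/L × 209.26 g/mol × 0.271 L ÷ 1000 = 2.37 g
lactose monohydrate: 106 mmol/L × 360.3 g/mol × 0.271 L ÷ 1000 = 10.35 g
sodium bicarbonate: 32.3 mmol/L × 84.01 g/mol × 0.271 L ÷ 1000 = 0.74 g
thiamine hydrochloride: 42.9 µmol/L × 337.3 g/mol × 0.271 L ÷ 1000 = 3.92 mg
biotin: 0.432 mg/L × 0.271 L = 0.12 mg
casamino acids: 2 g/L × 0.271 L = 0.54 g

sodium pyruvate 60.51 mg; MOPS 2.37 g; lactose monohydrate 10.35 g; sodium bicarbonate 0.74 g; thiamine hydrochloride 3.92 mg; biotin 0.12 mg; casamino acids 0.54 g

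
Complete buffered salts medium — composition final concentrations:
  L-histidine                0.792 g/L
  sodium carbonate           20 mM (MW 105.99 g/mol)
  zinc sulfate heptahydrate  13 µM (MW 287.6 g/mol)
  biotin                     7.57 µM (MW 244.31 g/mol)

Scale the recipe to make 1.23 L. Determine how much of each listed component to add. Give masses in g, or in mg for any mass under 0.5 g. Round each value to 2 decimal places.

Scale factor relative to 1 L: 1.23.
L-histidine: 0.792 g/L × 1.23 L = 0.97 g
sodium carbonate: 20 mmol/L × 105.99 g/mol × 1.23 L ÷ 1000 = 2.61 g
zinc sulfate heptahydrate: 13 µmol/L × 287.6 g/mol × 1.23 L ÷ 1000 = 4.60 mg
biotin: 7.57 µmol/L × 244.31 g/mol × 1.23 L ÷ 1000 = 2.27 mg

L-histidine 0.97 g; sodium carbonate 2.61 g; zinc sulfate heptahydrate 4.60 mg; biotin 2.27 mg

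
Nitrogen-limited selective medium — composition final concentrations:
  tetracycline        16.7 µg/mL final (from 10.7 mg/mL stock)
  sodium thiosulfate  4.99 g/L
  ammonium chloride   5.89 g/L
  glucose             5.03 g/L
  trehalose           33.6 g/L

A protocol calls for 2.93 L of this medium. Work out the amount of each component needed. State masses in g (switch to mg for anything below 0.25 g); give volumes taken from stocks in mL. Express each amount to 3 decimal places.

tetracycline 4.573 mL; sodium thiosulfate 14.621 g; ammonium chloride 17.258 g; glucose 14.738 g; trehalose 98.448 g

Working volume: 2.93 L.
tetracycline: V = C2·V2/C1 = 16.7 µg/mL × 2930 mL ÷ 10700 µg/mL = 4.573 mL
sodium thiosulfate: 4.99 g/L × 2.93 L = 14.621 g
ammonium chloride: 5.89 g/L × 2.93 L = 17.258 g
glucose: 5.03 g/L × 2.93 L = 14.738 g
trehalose: 33.6 g/L × 2.93 L = 98.448 g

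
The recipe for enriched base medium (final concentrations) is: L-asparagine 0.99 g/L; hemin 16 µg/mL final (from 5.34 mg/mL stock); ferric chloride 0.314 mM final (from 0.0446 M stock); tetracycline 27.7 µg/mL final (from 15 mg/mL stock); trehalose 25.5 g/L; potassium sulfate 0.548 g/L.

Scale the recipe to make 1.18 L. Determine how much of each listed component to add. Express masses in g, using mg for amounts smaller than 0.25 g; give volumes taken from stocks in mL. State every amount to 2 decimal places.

Working volume: 1.18 L.
L-asparagine: 0.99 g/L × 1.18 L = 1.17 g
hemin: C1V1 = C2V2 → 16 µg/mL × 1180 mL ÷ 5340 µg/mL = 3.54 mL
ferric chloride: dilute stock: 0.314 mM × 1180 mL ÷ 44.6 mM = 8.31 mL
tetracycline: V = C2·V2/C1 = 27.7 µg/mL × 1180 mL ÷ 15000 µg/mL = 2.18 mL
trehalose: 25.5 g/L × 1.18 L = 30.09 g
potassium sulfate: 0.548 g/L × 1.18 L = 0.65 g

L-asparagine 1.17 g; hemin 3.54 mL; ferric chloride 8.31 mL; tetracycline 2.18 mL; trehalose 30.09 g; potassium sulfate 0.65 g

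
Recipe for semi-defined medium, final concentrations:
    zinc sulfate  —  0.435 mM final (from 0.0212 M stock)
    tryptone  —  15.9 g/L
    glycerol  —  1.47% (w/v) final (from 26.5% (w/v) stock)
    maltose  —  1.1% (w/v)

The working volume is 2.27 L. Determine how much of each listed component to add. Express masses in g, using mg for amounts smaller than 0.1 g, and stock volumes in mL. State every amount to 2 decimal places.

zinc sulfate 46.58 mL; tryptone 36.09 g; glycerol 125.92 mL; maltose 24.97 g

Working volume: 2.27 L.
zinc sulfate: C1V1 = C2V2 → 0.435 mM × 2270 mL ÷ 21.2 mM = 46.58 mL
tryptone: 15.9 g/L × 2.27 L = 36.09 g
glycerol: V = C2·V2/C1 = 1.47% ÷ 26.5% × 2270 mL = 125.92 mL
maltose: 1.1% w/v = 11 g/L → 11 × 2.27 L = 24.97 g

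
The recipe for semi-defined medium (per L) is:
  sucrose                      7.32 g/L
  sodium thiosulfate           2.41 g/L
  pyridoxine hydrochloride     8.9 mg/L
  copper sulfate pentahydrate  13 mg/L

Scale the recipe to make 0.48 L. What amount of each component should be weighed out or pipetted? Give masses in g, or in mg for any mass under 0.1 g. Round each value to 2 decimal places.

sucrose 3.51 g; sodium thiosulfate 1.16 g; pyridoxine hydrochloride 4.27 mg; copper sulfate pentahydrate 6.24 mg

Scale factor relative to 1 L: 0.48.
sucrose: 7.32 g/L × 0.48 L = 3.51 g
sodium thiosulfate: 2.41 g/L × 0.48 L = 1.16 g
pyridoxine hydrochloride: 8.9 mg/L × 0.48 L = 4.27 mg
copper sulfate pentahydrate: 13 mg/L × 0.48 L = 6.24 mg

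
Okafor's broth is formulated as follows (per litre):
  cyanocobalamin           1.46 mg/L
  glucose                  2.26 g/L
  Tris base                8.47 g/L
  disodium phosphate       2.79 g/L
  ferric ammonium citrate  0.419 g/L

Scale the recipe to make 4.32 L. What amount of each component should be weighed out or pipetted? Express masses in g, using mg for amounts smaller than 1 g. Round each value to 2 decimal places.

Working volume: 4.32 L.
cyanocobalamin: 1.46 mg/L × 4.32 L = 6.31 mg
glucose: 2.26 g/L × 4.32 L = 9.76 g
Tris base: 8.47 g/L × 4.32 L = 36.59 g
disodium phosphate: 2.79 g/L × 4.32 L = 12.05 g
ferric ammonium citrate: 0.419 g/L × 4.32 L = 1.81 g

cyanocobalamin 6.31 mg; glucose 9.76 g; Tris base 36.59 g; disodium phosphate 12.05 g; ferric ammonium citrate 1.81 g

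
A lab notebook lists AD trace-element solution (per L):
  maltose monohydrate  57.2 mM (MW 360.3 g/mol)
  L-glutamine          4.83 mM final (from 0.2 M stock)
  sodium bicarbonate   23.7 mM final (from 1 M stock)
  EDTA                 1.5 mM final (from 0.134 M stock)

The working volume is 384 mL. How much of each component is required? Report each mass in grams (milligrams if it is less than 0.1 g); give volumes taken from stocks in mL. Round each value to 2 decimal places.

maltose monohydrate 7.91 g; L-glutamine 9.27 mL; sodium bicarbonate 9.10 mL; EDTA 4.30 mL

Target volume = 384 mL = 0.384 L.
maltose monohydrate: 57.2 mmol/L × 360.3 g/mol × 0.384 L ÷ 1000 = 7.91 g
L-glutamine: dilute stock: 4.83 mM × 384 mL ÷ 200 mM = 9.27 mL
sodium bicarbonate: V = C2·V2/C1 = 23.7 mM × 384 mL ÷ 1000 mM = 9.10 mL
EDTA: dilute stock: 1.5 mM × 384 mL ÷ 134 mM = 4.30 mL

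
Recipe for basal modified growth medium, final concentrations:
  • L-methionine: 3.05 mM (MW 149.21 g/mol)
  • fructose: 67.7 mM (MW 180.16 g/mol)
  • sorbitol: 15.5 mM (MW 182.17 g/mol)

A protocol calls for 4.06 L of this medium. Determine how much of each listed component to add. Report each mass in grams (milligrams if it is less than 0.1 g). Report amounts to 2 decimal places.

Scale factor relative to 1 L: 4.06.
L-methionine: 3.05 mmol/L × 149.21 g/mol × 4.06 L ÷ 1000 = 1.85 g
fructose: 67.7 mmol/L × 180.16 g/mol × 4.06 L ÷ 1000 = 49.52 g
sorbitol: 15.5 mmol/L × 182.17 g/mol × 4.06 L ÷ 1000 = 11.46 g

L-methionine 1.85 g; fructose 49.52 g; sorbitol 11.46 g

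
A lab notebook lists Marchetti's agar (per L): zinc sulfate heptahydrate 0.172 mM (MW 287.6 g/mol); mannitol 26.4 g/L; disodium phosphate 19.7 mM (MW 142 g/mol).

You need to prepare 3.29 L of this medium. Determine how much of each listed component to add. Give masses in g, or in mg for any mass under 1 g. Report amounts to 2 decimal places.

zinc sulfate heptahydrate 162.75 mg; mannitol 86.86 g; disodium phosphate 9.20 g

Working volume: 3.29 L.
zinc sulfate heptahydrate: 0.172 mmol/L × 287.6 mg/mmol × 3.29 L = 162.75 mg
mannitol: 26.4 g/L × 3.29 L = 86.86 g
disodium phosphate: 19.7 mmol/L × 142 g/mol × 3.29 L ÷ 1000 = 9.20 g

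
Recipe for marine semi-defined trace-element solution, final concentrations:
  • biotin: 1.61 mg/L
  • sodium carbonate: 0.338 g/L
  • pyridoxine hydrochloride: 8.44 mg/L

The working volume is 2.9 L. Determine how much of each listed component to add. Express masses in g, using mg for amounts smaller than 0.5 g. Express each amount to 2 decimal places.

Scale factor relative to 1 L: 2.9.
biotin: 1.61 mg/L × 2.9 L = 4.67 mg
sodium carbonate: 0.338 g/L × 2.9 L = 0.98 g
pyridoxine hydrochloride: 8.44 mg/L × 2.9 L = 24.48 mg

biotin 4.67 mg; sodium carbonate 0.98 g; pyridoxine hydrochloride 24.48 mg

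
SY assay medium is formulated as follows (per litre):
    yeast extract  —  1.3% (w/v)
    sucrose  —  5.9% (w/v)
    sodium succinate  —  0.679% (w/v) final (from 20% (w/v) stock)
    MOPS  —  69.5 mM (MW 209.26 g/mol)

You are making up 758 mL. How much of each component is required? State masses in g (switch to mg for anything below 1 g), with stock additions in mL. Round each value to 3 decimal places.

yeast extract 9.854 g; sucrose 44.722 g; sodium succinate 25.734 mL; MOPS 11.024 g

Target volume = 758 mL = 0.758 L.
yeast extract: 1.3% w/v = 13 g/L → 13 × 0.758 L = 9.854 g
sucrose: 5.9 g per 100 mL × 758 mL ÷ 100 = 44.722 g
sodium succinate: dilute stock: 0.679% ÷ 20% × 758 mL = 25.734 mL
MOPS: 69.5 mmol/L × 209.26 g/mol × 0.758 L ÷ 1000 = 11.024 g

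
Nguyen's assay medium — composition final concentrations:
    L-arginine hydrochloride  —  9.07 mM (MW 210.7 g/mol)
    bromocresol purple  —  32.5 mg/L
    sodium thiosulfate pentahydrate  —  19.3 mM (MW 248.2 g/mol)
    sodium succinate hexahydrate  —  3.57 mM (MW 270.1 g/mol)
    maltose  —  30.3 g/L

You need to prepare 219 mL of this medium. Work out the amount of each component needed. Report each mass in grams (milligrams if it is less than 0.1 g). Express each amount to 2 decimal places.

Working volume: 219 mL = 0.219 L.
L-arginine hydrochloride: 9.07 mmol/L × 210.7 g/mol × 0.219 L ÷ 1000 = 0.42 g
bromocresol purple: 32.5 mg/L × 0.219 L = 7.12 mg
sodium thiosulfate pentahydrate: 19.3 mmol/L × 248.2 g/mol × 0.219 L ÷ 1000 = 1.05 g
sodium succinate hexahydrate: 3.57 mmol/L × 270.1 g/mol × 0.219 L ÷ 1000 = 0.21 g
maltose: 30.3 g/L × 0.219 L = 6.64 g

L-arginine hydrochloride 0.42 g; bromocresol purple 7.12 mg; sodium thiosulfate pentahydrate 1.05 g; sodium succinate hexahydrate 0.21 g; maltose 6.64 g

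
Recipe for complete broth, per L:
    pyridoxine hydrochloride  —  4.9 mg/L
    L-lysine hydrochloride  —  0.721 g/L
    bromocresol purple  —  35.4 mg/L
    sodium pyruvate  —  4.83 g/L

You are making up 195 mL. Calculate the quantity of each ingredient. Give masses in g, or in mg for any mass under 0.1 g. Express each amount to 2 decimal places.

pyridoxine hydrochloride 0.96 mg; L-lysine hydrochloride 0.14 g; bromocresol purple 6.90 mg; sodium pyruvate 0.94 g

Target volume = 195 mL = 0.195 L.
pyridoxine hydrochloride: 4.9 mg/L × 0.195 L = 0.96 mg
L-lysine hydrochloride: 0.721 g/L × 0.195 L = 0.14 g
bromocresol purple: 35.4 mg/L × 0.195 L = 6.90 mg
sodium pyruvate: 4.83 g/L × 0.195 L = 0.94 g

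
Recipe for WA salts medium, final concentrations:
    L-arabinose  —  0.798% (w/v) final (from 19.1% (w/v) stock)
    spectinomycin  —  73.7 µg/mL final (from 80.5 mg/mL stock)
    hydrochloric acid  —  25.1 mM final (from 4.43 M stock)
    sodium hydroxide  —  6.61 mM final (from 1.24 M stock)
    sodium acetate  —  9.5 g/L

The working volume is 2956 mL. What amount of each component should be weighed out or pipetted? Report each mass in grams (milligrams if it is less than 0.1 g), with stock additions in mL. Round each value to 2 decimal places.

Working volume: 2956 mL = 2.956 L.
L-arabinose: dilute stock: 0.798% ÷ 19.1% × 2956 mL = 123.50 mL
spectinomycin: V = C2·V2/C1 = 73.7 µg/mL × 2956 mL ÷ 80500 µg/mL = 2.71 mL
hydrochloric acid: C1V1 = C2V2 → 25.1 mM × 2956 mL ÷ 4430 mM = 16.75 mL
sodium hydroxide: V = C2·V2/C1 = 6.61 mM × 2956 mL ÷ 1240 mM = 15.76 mL
sodium acetate: 9.5 g/L × 2.956 L = 28.08 g

L-arabinose 123.50 mL; spectinomycin 2.71 mL; hydrochloric acid 16.75 mL; sodium hydroxide 15.76 mL; sodium acetate 28.08 g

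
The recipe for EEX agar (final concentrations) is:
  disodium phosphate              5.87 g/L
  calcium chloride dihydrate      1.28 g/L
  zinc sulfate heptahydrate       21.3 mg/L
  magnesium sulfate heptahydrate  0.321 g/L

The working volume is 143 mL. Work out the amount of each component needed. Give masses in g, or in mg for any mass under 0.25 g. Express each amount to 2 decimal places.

disodium phosphate 0.84 g; calcium chloride dihydrate 183.04 mg; zinc sulfate heptahydrate 3.05 mg; magnesium sulfate heptahydrate 45.90 mg

Target volume = 143 mL = 0.143 L.
disodium phosphate: 5.87 g/L × 0.143 L = 0.84 g
calcium chloride dihydrate: 1.28 g/L × 0.143 L = 0.18304 g = 183.04 mg
zinc sulfate heptahydrate: 21.3 mg/L × 0.143 L = 3.05 mg
magnesium sulfate heptahydrate: 0.321 g/L × 0.143 L = 0.045903 g = 45.90 mg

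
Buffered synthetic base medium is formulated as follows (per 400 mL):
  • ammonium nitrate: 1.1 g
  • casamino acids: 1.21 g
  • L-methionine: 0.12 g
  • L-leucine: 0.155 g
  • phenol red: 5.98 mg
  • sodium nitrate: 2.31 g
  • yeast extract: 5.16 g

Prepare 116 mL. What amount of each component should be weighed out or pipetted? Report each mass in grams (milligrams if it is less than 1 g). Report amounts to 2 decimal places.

Ratio of target to recipe volume: 116 / 400 = 0.29.
ammonium nitrate: 1.1 g × (116 mL / 400 mL) = 0.319 g = 319.00 mg
casamino acids: 1.21 g × (116 mL / 400 mL) = 0.3509 g = 350.90 mg
L-methionine: 0.12 g × (116 mL / 400 mL) = 0.0348 g = 34.80 mg
L-leucine: 0.155 g × (116 mL / 400 mL) = 0.04495 g = 44.95 mg
phenol red: 5.98 mg × (116 mL / 400 mL) = 1.73 mg
sodium nitrate: 2.31 g × (116 mL / 400 mL) = 0.6699 g = 669.90 mg
yeast extract: 5.16 g × (116 mL / 400 mL) = 1.50 g

ammonium nitrate 319.00 mg; casamino acids 350.90 mg; L-methionine 34.80 mg; L-leucine 44.95 mg; phenol red 1.73 mg; sodium nitrate 669.90 mg; yeast extract 1.50 g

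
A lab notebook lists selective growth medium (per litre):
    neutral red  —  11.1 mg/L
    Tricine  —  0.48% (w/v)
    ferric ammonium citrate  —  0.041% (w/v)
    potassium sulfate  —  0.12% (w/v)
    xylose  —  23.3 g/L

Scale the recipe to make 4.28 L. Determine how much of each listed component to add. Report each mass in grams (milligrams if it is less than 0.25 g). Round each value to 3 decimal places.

Scale factor relative to 1 L: 4.28.
neutral red: 11.1 mg/L × 4.28 L = 47.508 mg
Tricine: 0.48% w/v = 4.8 g/L → 4.8 × 4.28 L = 20.544 g
ferric ammonium citrate: 0.041 g per 100 mL × 4280 mL ÷ 100 = 1.755 g
potassium sulfate: 0.12% w/v = 1.2 g/L → 1.2 × 4.28 L = 5.136 g
xylose: 23.3 g/L × 4.28 L = 99.724 g

neutral red 47.508 mg; Tricine 20.544 g; ferric ammonium citrate 1.755 g; potassium sulfate 5.136 g; xylose 99.724 g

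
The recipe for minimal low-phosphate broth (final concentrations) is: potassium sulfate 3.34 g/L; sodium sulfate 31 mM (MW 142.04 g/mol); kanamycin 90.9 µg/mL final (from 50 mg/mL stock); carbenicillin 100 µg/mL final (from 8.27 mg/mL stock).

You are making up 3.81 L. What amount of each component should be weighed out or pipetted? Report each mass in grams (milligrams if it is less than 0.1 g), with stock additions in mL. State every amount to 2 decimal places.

potassium sulfate 12.73 g; sodium sulfate 16.78 g; kanamycin 6.93 mL; carbenicillin 46.07 mL

Working volume: 3.81 L.
potassium sulfate: 3.34 g/L × 3.81 L = 12.73 g
sodium sulfate: 31 mmol/L × 142.04 g/mol × 3.81 L ÷ 1000 = 16.78 g
kanamycin: C1V1 = C2V2 → 90.9 µg/mL × 3810 mL ÷ 50000 µg/mL = 6.93 mL
carbenicillin: C1V1 = C2V2 → 100 µg/mL × 3810 mL ÷ 8270 µg/mL = 46.07 mL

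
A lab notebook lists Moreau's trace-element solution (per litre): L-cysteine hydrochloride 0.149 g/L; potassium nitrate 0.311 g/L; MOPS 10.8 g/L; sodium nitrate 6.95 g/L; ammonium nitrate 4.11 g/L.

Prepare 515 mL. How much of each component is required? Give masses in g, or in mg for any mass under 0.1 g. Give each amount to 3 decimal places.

L-cysteine hydrochloride 76.735 mg; potassium nitrate 0.160 g; MOPS 5.562 g; sodium nitrate 3.579 g; ammonium nitrate 2.117 g

Scale factor relative to 1 L: 0.515.
L-cysteine hydrochloride: 0.149 g/L × 0.515 L = 0.076735 g = 76.735 mg
potassium nitrate: 0.311 g/L × 0.515 L = 0.160 g
MOPS: 10.8 g/L × 0.515 L = 5.562 g
sodium nitrate: 6.95 g/L × 0.515 L = 3.579 g
ammonium nitrate: 4.11 g/L × 0.515 L = 2.117 g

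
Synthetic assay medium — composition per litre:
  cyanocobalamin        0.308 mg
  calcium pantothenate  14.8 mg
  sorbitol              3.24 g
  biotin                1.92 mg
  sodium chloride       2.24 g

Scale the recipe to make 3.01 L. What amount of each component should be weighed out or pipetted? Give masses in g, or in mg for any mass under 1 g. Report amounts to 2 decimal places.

Ratio of target to recipe volume: 3010 / 1000 = 3.01.
cyanocobalamin: 0.308 mg × (3010 mL / 1000 mL) = 0.93 mg
calcium pantothenate: 14.8 mg × (3010 mL / 1000 mL) = 44.55 mg
sorbitol: 3.24 g × (3010 mL / 1000 mL) = 9.75 g
biotin: 1.92 mg × (3010 mL / 1000 mL) = 5.78 mg
sodium chloride: 2.24 g × (3010 mL / 1000 mL) = 6.74 g

cyanocobalamin 0.93 mg; calcium pantothenate 44.55 mg; sorbitol 9.75 g; biotin 5.78 mg; sodium chloride 6.74 g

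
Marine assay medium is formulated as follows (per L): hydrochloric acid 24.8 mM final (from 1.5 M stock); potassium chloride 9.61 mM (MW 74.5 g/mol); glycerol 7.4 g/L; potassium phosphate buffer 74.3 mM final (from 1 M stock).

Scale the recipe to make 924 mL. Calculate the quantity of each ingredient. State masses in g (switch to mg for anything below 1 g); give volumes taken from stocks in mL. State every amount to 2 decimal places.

Working volume: 924 mL = 0.924 L.
hydrochloric acid: C1V1 = C2V2 → 24.8 mM × 924 mL ÷ 1500 mM = 15.28 mL
potassium chloride: 9.61 mmol/L × 74.5 mg/mmol × 0.924 L = 661.53 mg
glycerol: 7.4 g/L × 0.924 L = 6.84 g
potassium phosphate buffer: C1V1 = C2V2 → 74.3 mM × 924 mL ÷ 1000 mM = 68.65 mL

hydrochloric acid 15.28 mL; potassium chloride 661.53 mg; glycerol 6.84 g; potassium phosphate buffer 68.65 mL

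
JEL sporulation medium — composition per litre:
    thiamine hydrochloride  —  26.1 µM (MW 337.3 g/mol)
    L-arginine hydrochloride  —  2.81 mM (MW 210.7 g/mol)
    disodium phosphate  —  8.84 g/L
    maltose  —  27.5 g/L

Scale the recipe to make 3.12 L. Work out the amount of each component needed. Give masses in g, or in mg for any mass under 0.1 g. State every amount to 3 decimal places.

Scale factor relative to 1 L: 3.12.
thiamine hydrochloride: 26.1 µmol/L × 337.3 g/mol × 3.12 L ÷ 1000 = 27.467 mg
L-arginine hydrochloride: 2.81 mmol/L × 210.7 g/mol × 3.12 L ÷ 1000 = 1.847 g
disodium phosphate: 8.84 g/L × 3.12 L = 27.581 g
maltose: 27.5 g/L × 3.12 L = 85.800 g

thiamine hydrochloride 27.467 mg; L-arginine hydrochloride 1.847 g; disodium phosphate 27.581 g; maltose 85.800 g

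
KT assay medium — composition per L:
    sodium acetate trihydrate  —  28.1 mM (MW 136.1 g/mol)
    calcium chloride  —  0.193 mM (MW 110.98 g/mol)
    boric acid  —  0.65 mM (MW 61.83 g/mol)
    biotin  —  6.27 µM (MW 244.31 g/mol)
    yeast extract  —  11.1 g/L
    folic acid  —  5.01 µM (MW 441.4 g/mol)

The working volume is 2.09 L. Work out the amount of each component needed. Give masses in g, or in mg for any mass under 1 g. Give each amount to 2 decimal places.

Working volume: 2.09 L.
sodium acetate trihydrate: 28.1 mmol/L × 136.1 g/mol × 2.09 L ÷ 1000 = 7.99 g
calcium chloride: 0.193 mmol/L × 110.98 mg/mmol × 2.09 L = 44.77 mg
boric acid: 0.65 mmol/L × 61.83 mg/mmol × 2.09 L = 84.00 mg
biotin: 6.27 µmol/L × 244.31 g/mol × 2.09 L ÷ 1000 = 3.20 mg
yeast extract: 11.1 g/L × 2.09 L = 23.20 g
folic acid: 5.01 µmol/L × 441.4 g/mol × 2.09 L ÷ 1000 = 4.62 mg

sodium acetate trihydrate 7.99 g; calcium chloride 44.77 mg; boric acid 84.00 mg; biotin 3.20 mg; yeast extract 23.20 g; folic acid 4.62 mg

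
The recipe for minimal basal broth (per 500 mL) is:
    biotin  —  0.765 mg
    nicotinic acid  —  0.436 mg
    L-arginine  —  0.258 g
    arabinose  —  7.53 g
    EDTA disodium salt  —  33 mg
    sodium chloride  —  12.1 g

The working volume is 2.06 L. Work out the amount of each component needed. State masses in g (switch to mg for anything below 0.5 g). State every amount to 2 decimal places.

biotin 3.15 mg; nicotinic acid 1.80 mg; L-arginine 1.06 g; arabinose 31.02 g; EDTA disodium salt 135.96 mg; sodium chloride 49.85 g

Scale factor = 2060 mL / 500 mL = 4.12.
biotin: 0.765 mg × (2060 mL / 500 mL) = 3.15 mg
nicotinic acid: 0.436 mg × (2060 mL / 500 mL) = 1.80 mg
L-arginine: 0.258 g × (2060 mL / 500 mL) = 1.06 g
arabinose: 7.53 g × (2060 mL / 500 mL) = 31.02 g
EDTA disodium salt: 33 mg × (2060 mL / 500 mL) = 135.96 mg
sodium chloride: 12.1 g × (2060 mL / 500 mL) = 49.85 g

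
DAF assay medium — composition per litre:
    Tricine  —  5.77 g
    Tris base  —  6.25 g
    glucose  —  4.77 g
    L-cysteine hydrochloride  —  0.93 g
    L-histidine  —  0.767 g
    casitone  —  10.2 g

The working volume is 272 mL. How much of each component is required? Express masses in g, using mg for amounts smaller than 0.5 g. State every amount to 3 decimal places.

Tricine 1.569 g; Tris base 1.700 g; glucose 1.297 g; L-cysteine hydrochloride 252.960 mg; L-histidine 208.624 mg; casitone 2.774 g

Scale factor = 272 mL / 1000 mL = 0.272.
Tricine: 5.77 g × (272 mL / 1000 mL) = 1.569 g
Tris base: 6.25 g × (272 mL / 1000 mL) = 1.700 g
glucose: 4.77 g × (272 mL / 1000 mL) = 1.297 g
L-cysteine hydrochloride: 0.93 g × (272 mL / 1000 mL) = 0.25296 g = 252.960 mg
L-histidine: 0.767 g × (272 mL / 1000 mL) = 0.208624 g = 208.624 mg
casitone: 10.2 g × (272 mL / 1000 mL) = 2.774 g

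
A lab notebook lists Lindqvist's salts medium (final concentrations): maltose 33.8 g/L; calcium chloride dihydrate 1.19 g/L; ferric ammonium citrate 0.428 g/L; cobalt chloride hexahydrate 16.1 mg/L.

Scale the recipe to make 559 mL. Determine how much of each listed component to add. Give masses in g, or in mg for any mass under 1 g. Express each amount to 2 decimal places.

Scale factor relative to 1 L: 0.559.
maltose: 33.8 g/L × 0.559 L = 18.89 g
calcium chloride dihydrate: 1.19 g/L × 0.559 L = 0.66521 g = 665.21 mg
ferric ammonium citrate: 0.428 g/L × 0.559 L = 0.239252 g = 239.25 mg
cobalt chloride hexahydrate: 16.1 mg/L × 0.559 L = 9.00 mg

maltose 18.89 g; calcium chloride dihydrate 665.21 mg; ferric ammonium citrate 239.25 mg; cobalt chloride hexahydrate 9.00 mg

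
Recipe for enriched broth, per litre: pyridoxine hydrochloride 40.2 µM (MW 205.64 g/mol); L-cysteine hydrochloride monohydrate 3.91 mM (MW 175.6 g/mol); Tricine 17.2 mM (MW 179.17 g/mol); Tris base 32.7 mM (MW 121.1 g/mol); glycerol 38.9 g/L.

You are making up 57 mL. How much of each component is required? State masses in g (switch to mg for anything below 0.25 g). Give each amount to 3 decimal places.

Target volume = 57 mL = 0.057 L.
pyridoxine hydrochloride: 40.2 µmol/L × 205.64 g/mol × 0.057 L ÷ 1000 = 0.471 mg
L-cysteine hydrochloride monohydrate: 3.91 mmol/L × 175.6 mg/mmol × 0.057 L = 39.136 mg
Tricine: 17.2 mmol/L × 179.17 mg/mmol × 0.057 L = 175.658 mg
Tris base: 32.7 mmol/L × 121.1 mg/mmol × 0.057 L = 225.718 mg
glycerol: 38.9 g/L × 0.057 L = 2.217 g

pyridoxine hydrochloride 0.471 mg; L-cysteine hydrochloride monohydrate 39.136 mg; Tricine 175.658 mg; Tris base 225.718 mg; glycerol 2.217 g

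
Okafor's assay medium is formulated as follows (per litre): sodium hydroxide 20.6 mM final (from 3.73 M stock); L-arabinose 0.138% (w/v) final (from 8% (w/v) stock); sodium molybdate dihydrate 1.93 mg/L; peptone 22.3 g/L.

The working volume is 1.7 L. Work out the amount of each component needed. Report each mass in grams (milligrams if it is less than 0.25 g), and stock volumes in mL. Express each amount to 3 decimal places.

Working volume: 1.7 L.
sodium hydroxide: dilute stock: 20.6 mM × 1700 mL ÷ 3730 mM = 9.389 mL
L-arabinose: C1V1 = C2V2 → 0.138% ÷ 8% × 1700 mL = 29.325 mL
sodium molybdate dihydrate: 1.93 mg/L × 1.7 L = 3.281 mg
peptone: 22.3 g/L × 1.7 L = 37.910 g

sodium hydroxide 9.389 mL; L-arabinose 29.325 mL; sodium molybdate dihydrate 3.281 mg; peptone 37.910 g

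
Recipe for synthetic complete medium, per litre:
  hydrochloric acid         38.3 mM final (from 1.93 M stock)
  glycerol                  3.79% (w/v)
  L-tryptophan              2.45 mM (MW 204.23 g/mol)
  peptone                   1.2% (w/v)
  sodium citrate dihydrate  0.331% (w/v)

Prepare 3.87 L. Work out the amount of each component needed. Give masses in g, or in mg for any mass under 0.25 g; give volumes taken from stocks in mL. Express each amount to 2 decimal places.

Scale factor relative to 1 L: 3.87.
hydrochloric acid: V = C2·V2/C1 = 38.3 mM × 3870 mL ÷ 1930 mM = 76.80 mL
glycerol: 3.79 g per 100 mL × 3870 mL ÷ 100 = 146.67 g
L-tryptophan: 2.45 mmol/L × 204.23 g/mol × 3.87 L ÷ 1000 = 1.94 g
peptone: 1.2 g per 100 mL × 3870 mL ÷ 100 = 46.44 g
sodium citrate dihydrate: 0.331% w/v = 3.31 g/L → 3.31 × 3.87 L = 12.81 g

hydrochloric acid 76.80 mL; glycerol 146.67 g; L-tryptophan 1.94 g; peptone 46.44 g; sodium citrate dihydrate 12.81 g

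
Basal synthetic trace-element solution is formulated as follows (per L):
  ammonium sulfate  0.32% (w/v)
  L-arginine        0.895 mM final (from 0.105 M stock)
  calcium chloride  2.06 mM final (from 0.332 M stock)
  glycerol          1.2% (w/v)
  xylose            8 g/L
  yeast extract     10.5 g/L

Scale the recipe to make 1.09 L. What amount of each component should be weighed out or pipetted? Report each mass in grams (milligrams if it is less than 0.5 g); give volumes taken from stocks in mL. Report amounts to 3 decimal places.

ammonium sulfate 3.488 g; L-arginine 9.291 mL; calcium chloride 6.763 mL; glycerol 13.080 g; xylose 8.720 g; yeast extract 11.445 g

Scale factor relative to 1 L: 1.09.
ammonium sulfate: 0.32% w/v = 3.2 g/L → 3.2 × 1.09 L = 3.488 g
L-arginine: C1V1 = C2V2 → 0.895 mM × 1090 mL ÷ 105 mM = 9.291 mL
calcium chloride: dilute stock: 2.06 mM × 1090 mL ÷ 332 mM = 6.763 mL
glycerol: 1.2% w/v = 12 g/L → 12 × 1.09 L = 13.080 g
xylose: 8 g/L × 1.09 L = 8.720 g
yeast extract: 10.5 g/L × 1.09 L = 11.445 g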